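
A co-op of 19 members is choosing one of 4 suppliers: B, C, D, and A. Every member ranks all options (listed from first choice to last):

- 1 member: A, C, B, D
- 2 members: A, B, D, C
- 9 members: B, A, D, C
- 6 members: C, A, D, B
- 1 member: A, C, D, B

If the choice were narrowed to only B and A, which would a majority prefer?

A

Voters preferring B to A: 9; preferring A to B: 10.
A wins the head-to-head.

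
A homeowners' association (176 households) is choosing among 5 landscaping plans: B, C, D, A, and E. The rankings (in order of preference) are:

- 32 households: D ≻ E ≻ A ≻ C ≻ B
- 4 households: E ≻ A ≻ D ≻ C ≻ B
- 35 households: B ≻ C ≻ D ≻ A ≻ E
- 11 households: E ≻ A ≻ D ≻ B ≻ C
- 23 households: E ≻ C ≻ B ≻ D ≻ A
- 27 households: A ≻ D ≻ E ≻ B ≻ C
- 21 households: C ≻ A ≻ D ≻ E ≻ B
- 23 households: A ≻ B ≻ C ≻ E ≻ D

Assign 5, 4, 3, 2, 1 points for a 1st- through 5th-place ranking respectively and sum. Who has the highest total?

B: 32·1 + 4·1 + 35·5 + 11·2 + 23·3 + 27·2 + 21·1 + 23·4 = 469
C: 32·2 + 4·2 + 35·4 + 11·1 + 23·4 + 27·1 + 21·5 + 23·3 = 516
D: 32·5 + 4·3 + 35·3 + 11·3 + 23·2 + 27·4 + 21·3 + 23·1 = 550
A: 32·3 + 4·4 + 35·2 + 11·4 + 23·1 + 27·5 + 21·4 + 23·5 = 583
E: 32·4 + 4·5 + 35·1 + 11·5 + 23·5 + 27·3 + 21·2 + 23·2 = 522
A has the highest Borda score (583).

A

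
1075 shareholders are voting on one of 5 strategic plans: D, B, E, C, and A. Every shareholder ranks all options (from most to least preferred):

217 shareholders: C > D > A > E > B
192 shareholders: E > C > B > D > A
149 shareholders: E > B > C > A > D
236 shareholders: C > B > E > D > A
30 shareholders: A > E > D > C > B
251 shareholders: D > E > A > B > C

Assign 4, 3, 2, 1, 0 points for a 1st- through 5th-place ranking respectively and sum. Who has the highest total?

E

D: 217·3 + 192·1 + 149·0 + 236·1 + 30·2 + 251·4 = 2143
B: 217·0 + 192·2 + 149·3 + 236·3 + 30·0 + 251·1 = 1790
E: 217·1 + 192·4 + 149·4 + 236·2 + 30·3 + 251·3 = 2896
C: 217·4 + 192·3 + 149·2 + 236·4 + 30·1 + 251·0 = 2716
A: 217·2 + 192·0 + 149·1 + 236·0 + 30·4 + 251·2 = 1205
E has the highest Borda score (2896).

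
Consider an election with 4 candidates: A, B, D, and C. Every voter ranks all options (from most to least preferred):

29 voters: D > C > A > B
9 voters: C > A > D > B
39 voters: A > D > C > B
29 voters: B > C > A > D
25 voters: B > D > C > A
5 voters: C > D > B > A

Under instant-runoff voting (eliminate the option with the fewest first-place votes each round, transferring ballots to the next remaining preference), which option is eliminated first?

Round 1: A 39, B 54, D 29, C 14. Eliminate C.

C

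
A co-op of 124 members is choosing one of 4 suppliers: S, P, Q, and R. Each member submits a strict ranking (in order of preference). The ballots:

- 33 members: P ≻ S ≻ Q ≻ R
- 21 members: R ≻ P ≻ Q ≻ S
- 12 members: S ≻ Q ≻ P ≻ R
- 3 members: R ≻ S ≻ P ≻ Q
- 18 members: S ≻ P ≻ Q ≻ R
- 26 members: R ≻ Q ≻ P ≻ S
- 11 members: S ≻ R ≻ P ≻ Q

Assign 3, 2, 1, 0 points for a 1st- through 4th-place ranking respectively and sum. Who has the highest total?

P

S: 33·2 + 21·0 + 12·3 + 3·2 + 18·3 + 26·0 + 11·3 = 195
P: 33·3 + 21·2 + 12·1 + 3·1 + 18·2 + 26·1 + 11·1 = 229
Q: 33·1 + 21·1 + 12·2 + 3·0 + 18·1 + 26·2 + 11·0 = 148
R: 33·0 + 21·3 + 12·0 + 3·3 + 18·0 + 26·3 + 11·2 = 172
P has the highest Borda score (229).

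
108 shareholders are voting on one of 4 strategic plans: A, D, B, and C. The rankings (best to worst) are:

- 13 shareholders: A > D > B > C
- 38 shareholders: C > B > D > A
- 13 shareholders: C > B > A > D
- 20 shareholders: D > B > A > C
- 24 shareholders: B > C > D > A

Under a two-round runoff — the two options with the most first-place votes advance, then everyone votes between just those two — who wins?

Round 1 first-place votes: A 13, D 20, B 24, C 51.
C and B advance.
Runoff: C is preferred to B by 51 voters; B by 57.
B wins the runoff.

B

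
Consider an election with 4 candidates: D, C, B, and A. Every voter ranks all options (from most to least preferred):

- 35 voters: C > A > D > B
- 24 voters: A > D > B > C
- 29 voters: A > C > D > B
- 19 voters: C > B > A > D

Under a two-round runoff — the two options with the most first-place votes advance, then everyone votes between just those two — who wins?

C

Round 1 first-place votes: D 0, C 54, B 0, A 53.
C and A advance.
Runoff: C is preferred to A by 54 voters; A by 53.
C wins the runoff.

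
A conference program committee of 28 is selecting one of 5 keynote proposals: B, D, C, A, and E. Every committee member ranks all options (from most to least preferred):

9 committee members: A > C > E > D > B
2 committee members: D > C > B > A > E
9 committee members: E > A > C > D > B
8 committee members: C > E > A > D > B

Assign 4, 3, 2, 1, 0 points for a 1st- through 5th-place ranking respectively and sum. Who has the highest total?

B: 9·0 + 2·2 + 9·0 + 8·0 = 4
D: 9·1 + 2·4 + 9·1 + 8·1 = 34
C: 9·3 + 2·3 + 9·2 + 8·4 = 83
A: 9·4 + 2·1 + 9·3 + 8·2 = 81
E: 9·2 + 2·0 + 9·4 + 8·3 = 78
C has the highest Borda score (83).

C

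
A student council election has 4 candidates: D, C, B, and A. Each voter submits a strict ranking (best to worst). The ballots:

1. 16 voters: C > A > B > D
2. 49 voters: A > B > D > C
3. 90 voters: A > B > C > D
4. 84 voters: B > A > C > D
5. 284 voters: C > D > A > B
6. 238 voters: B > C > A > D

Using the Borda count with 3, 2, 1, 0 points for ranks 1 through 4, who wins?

C

D: 16·0 + 49·1 + 90·0 + 84·0 + 284·2 + 238·0 = 617
C: 16·3 + 49·0 + 90·1 + 84·1 + 284·3 + 238·2 = 1550
B: 16·1 + 49·2 + 90·2 + 84·3 + 284·0 + 238·3 = 1260
A: 16·2 + 49·3 + 90·3 + 84·2 + 284·1 + 238·1 = 1139
C has the highest Borda score (1550).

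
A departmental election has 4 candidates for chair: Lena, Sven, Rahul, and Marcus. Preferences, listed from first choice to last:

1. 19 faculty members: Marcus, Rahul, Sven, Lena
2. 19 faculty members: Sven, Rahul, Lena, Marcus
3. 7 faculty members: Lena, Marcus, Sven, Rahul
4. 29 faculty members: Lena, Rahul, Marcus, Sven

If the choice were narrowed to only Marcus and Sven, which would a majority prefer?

Voters preferring Marcus to Sven: 55; preferring Sven to Marcus: 19.
Marcus wins the head-to-head.

Marcus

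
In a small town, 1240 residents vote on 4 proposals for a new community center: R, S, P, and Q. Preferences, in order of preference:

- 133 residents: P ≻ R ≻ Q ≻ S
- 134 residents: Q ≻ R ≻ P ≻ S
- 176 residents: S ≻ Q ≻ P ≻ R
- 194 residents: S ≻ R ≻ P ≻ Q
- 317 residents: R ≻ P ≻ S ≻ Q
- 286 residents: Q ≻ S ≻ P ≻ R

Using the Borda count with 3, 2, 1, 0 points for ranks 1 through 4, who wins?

R: 133·2 + 134·2 + 176·0 + 194·2 + 317·3 + 286·0 = 1873
S: 133·0 + 134·0 + 176·3 + 194·3 + 317·1 + 286·2 = 1999
P: 133·3 + 134·1 + 176·1 + 194·1 + 317·2 + 286·1 = 1823
Q: 133·1 + 134·3 + 176·2 + 194·0 + 317·0 + 286·3 = 1745
S has the highest Borda score (1999).

S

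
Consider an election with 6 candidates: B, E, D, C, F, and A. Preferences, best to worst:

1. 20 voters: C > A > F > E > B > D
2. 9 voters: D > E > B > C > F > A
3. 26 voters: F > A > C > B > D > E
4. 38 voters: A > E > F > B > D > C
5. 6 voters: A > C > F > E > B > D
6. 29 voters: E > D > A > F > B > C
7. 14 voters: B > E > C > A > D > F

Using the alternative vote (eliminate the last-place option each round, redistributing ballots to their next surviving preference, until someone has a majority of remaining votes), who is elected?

Round 1: B 14, E 29, D 9, C 20, F 26, A 44. Eliminate D.
Round 2: B 14, E 38, C 20, F 26, A 44. Eliminate B.
Round 3: E 52, C 20, F 26, A 44. Eliminate C.
Round 4: E 52, F 26, A 64. Eliminate F.
Round 5: E 52, A 90. A has a majority.

A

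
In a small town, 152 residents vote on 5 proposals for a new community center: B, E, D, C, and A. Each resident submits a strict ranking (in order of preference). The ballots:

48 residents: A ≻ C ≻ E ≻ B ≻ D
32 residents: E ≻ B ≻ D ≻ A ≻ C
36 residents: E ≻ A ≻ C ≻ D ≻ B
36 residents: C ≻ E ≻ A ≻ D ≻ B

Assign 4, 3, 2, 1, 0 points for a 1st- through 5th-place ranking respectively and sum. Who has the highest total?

B: 48·1 + 32·3 + 36·0 + 36·0 = 144
E: 48·2 + 32·4 + 36·4 + 36·3 = 476
D: 48·0 + 32·2 + 36·1 + 36·1 = 136
C: 48·3 + 32·0 + 36·2 + 36·4 = 360
A: 48·4 + 32·1 + 36·3 + 36·2 = 404
E has the highest Borda score (476).

E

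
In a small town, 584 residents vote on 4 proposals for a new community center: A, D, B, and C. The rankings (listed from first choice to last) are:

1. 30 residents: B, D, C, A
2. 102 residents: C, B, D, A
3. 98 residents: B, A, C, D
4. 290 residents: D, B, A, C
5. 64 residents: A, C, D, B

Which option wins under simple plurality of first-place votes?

First-place votes: A 64, D 290, B 128, C 102.
D has the most first-place votes.

D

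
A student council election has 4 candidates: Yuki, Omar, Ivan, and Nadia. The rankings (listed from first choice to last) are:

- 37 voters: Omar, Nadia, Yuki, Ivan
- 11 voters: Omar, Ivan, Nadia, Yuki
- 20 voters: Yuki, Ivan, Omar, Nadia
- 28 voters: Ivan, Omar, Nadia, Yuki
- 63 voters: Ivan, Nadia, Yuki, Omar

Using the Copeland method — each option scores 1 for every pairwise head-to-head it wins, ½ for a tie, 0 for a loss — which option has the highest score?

Yuki: beats Omar; loses to Ivan and Nadia → score 1.
Omar: beats Nadia; loses to Yuki and Ivan → score 1.
Ivan: beats Yuki, Omar, and Nadia → score 3.
Nadia: beats Yuki; loses to Omar and Ivan → score 1.
Ivan has the best pairwise record.

Ivan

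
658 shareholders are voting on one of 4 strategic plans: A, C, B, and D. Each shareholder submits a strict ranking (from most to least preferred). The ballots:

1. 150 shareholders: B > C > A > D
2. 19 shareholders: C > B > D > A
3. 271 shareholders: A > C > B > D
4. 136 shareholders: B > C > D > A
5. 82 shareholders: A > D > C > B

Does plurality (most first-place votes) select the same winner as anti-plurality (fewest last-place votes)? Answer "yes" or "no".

Plurality — first-place votes: A 353, C 19, B 286, D 0. Winner: A.
Anti-plurality — last-place votes: A 155, C 0, B 82, D 421. Winner: C.
The two methods disagree.

no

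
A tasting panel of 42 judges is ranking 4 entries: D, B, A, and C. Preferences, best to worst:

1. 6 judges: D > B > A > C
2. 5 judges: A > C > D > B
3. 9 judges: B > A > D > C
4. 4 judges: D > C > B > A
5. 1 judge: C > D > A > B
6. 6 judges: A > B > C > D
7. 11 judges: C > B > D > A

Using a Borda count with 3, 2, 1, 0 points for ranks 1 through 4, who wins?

D: 6·3 + 5·1 + 9·1 + 4·3 + 1·2 + 6·0 + 11·1 = 57
B: 6·2 + 5·0 + 9·3 + 4·1 + 1·0 + 6·2 + 11·2 = 77
A: 6·1 + 5·3 + 9·2 + 4·0 + 1·1 + 6·3 + 11·0 = 58
C: 6·0 + 5·2 + 9·0 + 4·2 + 1·3 + 6·1 + 11·3 = 60
B has the highest Borda score (77).

B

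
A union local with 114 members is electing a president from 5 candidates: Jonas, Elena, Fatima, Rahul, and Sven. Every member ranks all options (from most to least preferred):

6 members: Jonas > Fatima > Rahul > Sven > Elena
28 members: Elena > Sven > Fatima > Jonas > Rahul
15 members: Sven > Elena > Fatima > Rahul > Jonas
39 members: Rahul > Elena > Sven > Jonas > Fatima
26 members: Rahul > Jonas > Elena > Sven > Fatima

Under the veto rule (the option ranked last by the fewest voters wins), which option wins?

Sven

Last-place votes: Jonas 15, Elena 6, Fatima 65, Rahul 28, Sven 0.
Sven is ranked last by the fewest voters, so Sven wins.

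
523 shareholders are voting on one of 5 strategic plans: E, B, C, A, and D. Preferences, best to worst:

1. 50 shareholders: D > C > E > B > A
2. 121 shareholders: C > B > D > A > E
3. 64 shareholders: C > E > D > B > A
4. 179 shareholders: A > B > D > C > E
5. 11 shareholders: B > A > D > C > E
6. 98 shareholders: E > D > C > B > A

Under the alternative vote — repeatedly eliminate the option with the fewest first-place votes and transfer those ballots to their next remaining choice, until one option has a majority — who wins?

C

Round 1: E 98, B 11, C 185, A 179, D 50. Eliminate B.
Round 2: E 98, C 185, A 190, D 50. Eliminate D.
Round 3: E 98, C 235, A 190. Eliminate E.
Round 4: C 333, A 190. C has a majority.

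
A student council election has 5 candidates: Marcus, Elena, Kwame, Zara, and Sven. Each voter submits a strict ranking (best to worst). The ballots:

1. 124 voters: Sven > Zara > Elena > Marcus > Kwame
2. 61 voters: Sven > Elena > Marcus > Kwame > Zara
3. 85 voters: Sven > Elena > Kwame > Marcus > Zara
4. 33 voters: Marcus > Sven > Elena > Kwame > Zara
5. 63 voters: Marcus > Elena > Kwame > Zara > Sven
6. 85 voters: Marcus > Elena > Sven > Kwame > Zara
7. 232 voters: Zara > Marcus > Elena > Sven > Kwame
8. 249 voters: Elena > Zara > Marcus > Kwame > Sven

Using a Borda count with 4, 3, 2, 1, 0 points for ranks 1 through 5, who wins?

Marcus: 124·1 + 61·2 + 85·1 + 33·4 + 63·4 + 85·4 + 232·3 + 249·2 = 2249
Elena: 124·2 + 61·3 + 85·3 + 33·2 + 63·3 + 85·3 + 232·2 + 249·4 = 2656
Kwame: 124·0 + 61·1 + 85·2 + 33·1 + 63·2 + 85·1 + 232·0 + 249·1 = 724
Zara: 124·3 + 61·0 + 85·0 + 33·0 + 63·1 + 85·0 + 232·4 + 249·3 = 2110
Sven: 124·4 + 61·4 + 85·4 + 33·3 + 63·0 + 85·2 + 232·1 + 249·0 = 1581
Elena has the highest Borda score (2656).

Elena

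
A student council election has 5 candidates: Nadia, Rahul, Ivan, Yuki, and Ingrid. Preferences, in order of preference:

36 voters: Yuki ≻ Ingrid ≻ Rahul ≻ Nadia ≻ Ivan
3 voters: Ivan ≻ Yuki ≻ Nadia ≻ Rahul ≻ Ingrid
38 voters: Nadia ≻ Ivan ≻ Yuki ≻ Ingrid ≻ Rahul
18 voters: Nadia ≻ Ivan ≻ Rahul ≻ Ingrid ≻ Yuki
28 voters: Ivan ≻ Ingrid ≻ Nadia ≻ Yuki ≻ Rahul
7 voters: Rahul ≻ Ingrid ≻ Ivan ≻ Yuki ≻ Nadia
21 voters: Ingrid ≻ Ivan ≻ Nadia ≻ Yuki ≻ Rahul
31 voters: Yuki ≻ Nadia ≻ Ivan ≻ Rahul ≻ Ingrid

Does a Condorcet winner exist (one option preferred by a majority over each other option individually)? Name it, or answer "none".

none

Checking pairwise contests:
Ingrid beats Nadia 92–90.
Nadia beats Rahul 139–43.
Nadia beats Ivan 123–59.
Nadia beats Yuki 105–77.
Ivan beats Ingrid 118–64.
Every option loses at least one head-to-head, so there is no Condorcet winner.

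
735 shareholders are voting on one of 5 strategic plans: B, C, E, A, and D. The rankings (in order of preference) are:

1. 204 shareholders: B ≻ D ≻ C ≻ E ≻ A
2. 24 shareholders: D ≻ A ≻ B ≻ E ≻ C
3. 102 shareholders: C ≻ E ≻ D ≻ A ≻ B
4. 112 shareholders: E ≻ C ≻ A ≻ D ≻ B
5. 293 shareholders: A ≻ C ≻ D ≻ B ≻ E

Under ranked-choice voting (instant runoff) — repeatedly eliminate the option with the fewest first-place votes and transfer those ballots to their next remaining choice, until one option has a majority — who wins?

Round 1: B 204, C 102, E 112, A 293, D 24. Eliminate D.
Round 2: B 204, C 102, E 112, A 317. Eliminate C.
Round 3: B 204, E 214, A 317. Eliminate B.
Round 4: E 418, A 317. E has a majority.

E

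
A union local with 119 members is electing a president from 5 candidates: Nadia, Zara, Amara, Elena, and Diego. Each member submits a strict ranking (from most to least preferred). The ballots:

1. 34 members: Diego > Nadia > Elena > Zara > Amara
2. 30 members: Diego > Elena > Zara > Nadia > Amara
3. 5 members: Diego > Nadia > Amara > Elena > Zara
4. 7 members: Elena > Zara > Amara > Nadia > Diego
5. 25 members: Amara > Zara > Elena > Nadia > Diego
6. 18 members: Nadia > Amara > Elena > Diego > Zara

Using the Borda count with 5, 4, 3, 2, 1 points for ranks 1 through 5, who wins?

Diego

Nadia: 34·4 + 30·2 + 5·4 + 7·2 + 25·2 + 18·5 = 370
Zara: 34·2 + 30·3 + 5·1 + 7·4 + 25·4 + 18·1 = 309
Amara: 34·1 + 30·1 + 5·3 + 7·3 + 25·5 + 18·4 = 297
Elena: 34·3 + 30·4 + 5·2 + 7·5 + 25·3 + 18·3 = 396
Diego: 34·5 + 30·5 + 5·5 + 7·1 + 25·1 + 18·2 = 413
Diego has the highest Borda score (413).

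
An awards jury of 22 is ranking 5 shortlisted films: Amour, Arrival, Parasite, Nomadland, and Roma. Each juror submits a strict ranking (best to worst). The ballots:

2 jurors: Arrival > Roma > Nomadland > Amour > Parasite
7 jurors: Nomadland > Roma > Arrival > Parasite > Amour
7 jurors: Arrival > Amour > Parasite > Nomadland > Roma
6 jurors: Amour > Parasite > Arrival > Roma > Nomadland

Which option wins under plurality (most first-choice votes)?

First-place votes: Amour 6, Arrival 9, Parasite 0, Nomadland 7, Roma 0.
Arrival has the most first-place votes.

Arrival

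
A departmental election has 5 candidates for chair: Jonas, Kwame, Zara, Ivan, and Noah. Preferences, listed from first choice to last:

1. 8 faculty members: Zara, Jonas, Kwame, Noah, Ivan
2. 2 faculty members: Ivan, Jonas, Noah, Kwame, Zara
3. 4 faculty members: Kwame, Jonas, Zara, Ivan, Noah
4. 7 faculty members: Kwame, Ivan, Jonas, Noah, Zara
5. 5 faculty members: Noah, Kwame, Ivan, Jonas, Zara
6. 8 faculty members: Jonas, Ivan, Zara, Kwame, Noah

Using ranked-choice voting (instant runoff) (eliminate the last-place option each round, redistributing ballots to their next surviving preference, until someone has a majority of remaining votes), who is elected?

Jonas

Round 1: Jonas 8, Kwame 11, Zara 8, Ivan 2, Noah 5. Eliminate Ivan.
Round 2: Jonas 10, Kwame 11, Zara 8, Noah 5. Eliminate Noah.
Round 3: Jonas 10, Kwame 16, Zara 8. Eliminate Zara.
Round 4: Jonas 18, Kwame 16. Jonas has a majority.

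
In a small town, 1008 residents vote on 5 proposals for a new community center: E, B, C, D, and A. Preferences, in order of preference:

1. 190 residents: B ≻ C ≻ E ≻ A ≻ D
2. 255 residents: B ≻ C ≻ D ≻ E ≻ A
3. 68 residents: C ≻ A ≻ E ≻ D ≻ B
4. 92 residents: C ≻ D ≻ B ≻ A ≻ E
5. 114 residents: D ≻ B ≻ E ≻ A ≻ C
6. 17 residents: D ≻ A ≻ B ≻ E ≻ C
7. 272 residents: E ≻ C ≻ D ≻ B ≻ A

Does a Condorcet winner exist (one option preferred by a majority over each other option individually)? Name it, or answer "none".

Checking pairwise contests:
B beats E 668–340.
D beats B 563–445.
B beats C 576–432.
E beats D 530–478.
E beats A 831–177.
Every option loses at least one head-to-head, so there is no Condorcet winner.

none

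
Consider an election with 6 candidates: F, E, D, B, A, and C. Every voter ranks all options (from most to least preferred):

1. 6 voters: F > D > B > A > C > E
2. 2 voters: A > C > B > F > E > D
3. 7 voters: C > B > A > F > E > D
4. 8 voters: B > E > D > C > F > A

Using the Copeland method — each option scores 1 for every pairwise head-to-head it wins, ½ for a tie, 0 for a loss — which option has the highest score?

B

F: beats E, D, and A; loses to B and C → score 3.
E: beats D; loses to F, B, A, and C → score 1.
D: beats A and C; loses to F, E, and B → score 2.
B: beats F, E, D, A, and C → score 5.
A: beats E; loses to F, D, B, and C → score 1.
C: beats F, E, and A; loses to D and B → score 3.
B has the best pairwise record.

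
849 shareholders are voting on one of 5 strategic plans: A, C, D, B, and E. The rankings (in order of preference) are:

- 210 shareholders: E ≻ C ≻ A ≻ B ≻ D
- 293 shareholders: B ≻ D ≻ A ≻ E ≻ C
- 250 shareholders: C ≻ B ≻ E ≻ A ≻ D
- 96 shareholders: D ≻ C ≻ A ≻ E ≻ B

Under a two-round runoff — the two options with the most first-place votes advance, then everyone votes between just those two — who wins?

C

Round 1 first-place votes: A 0, C 250, D 96, B 293, E 210.
B and C advance.
Runoff: B is preferred to C by 293 voters; C by 556.
C wins the runoff.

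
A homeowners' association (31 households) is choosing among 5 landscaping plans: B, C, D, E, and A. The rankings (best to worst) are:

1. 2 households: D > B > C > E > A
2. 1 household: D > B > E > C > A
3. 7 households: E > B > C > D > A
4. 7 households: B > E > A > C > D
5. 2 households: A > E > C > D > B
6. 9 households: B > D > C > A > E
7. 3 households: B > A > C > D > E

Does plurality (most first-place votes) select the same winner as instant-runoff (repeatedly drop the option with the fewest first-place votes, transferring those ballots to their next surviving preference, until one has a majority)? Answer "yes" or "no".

Plurality — first-place votes: B 19, C 0, D 3, E 7, A 2. Winner: B.
Instant-runoff — R1 B 19, C 0, D 3, E 7, A 2 (B winner). Winner: B.
The two methods agree.

yes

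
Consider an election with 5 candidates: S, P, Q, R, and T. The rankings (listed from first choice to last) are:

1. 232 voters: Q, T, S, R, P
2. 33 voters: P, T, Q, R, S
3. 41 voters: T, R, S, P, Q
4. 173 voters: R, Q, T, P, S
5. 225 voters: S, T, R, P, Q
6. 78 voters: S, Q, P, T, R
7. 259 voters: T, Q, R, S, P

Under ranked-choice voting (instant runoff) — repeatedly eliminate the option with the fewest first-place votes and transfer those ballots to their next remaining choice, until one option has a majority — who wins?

T

Round 1: S 303, P 33, Q 232, R 173, T 300. Eliminate P.
Round 2: S 303, Q 232, R 173, T 333. Eliminate R.
Round 3: S 303, Q 405, T 333. Eliminate S.
Round 4: Q 483, T 558. T has a majority.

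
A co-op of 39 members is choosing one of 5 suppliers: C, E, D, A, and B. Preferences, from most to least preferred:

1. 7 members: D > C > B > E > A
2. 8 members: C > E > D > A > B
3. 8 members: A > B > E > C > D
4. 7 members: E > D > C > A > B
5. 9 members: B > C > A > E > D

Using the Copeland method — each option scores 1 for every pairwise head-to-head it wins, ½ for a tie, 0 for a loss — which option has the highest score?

C

C: beats E, D, A, and B → score 4.
E: beats D and A; loses to C and B → score 2.
D: beats A and B; loses to C and E → score 2.
A: beats B; loses to C, E, and D → score 1.
B: beats E; loses to C, D, and A → score 1.
C has the best pairwise record.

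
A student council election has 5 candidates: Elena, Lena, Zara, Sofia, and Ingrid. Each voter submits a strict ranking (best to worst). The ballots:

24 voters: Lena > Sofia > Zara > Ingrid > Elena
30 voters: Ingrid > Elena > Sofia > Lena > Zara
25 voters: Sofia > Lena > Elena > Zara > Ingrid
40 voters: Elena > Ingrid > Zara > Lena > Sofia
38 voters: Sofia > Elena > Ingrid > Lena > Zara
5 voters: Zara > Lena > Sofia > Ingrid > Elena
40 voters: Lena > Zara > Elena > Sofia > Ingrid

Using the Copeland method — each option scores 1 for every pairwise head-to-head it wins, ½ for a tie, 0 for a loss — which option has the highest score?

Elena: beats Lena, Zara, Sofia, and Ingrid → score 4.
Lena: beats Zara and Sofia; loses to Elena and Ingrid → score 2.
Zara: loses to Elena, Lena, Sofia, and Ingrid → score 0.
Sofia: beats Zara and Ingrid; loses to Elena and Lena → score 2.
Ingrid: beats Lena and Zara; loses to Elena and Sofia → score 2.
Elena has the best pairwise record.

Elena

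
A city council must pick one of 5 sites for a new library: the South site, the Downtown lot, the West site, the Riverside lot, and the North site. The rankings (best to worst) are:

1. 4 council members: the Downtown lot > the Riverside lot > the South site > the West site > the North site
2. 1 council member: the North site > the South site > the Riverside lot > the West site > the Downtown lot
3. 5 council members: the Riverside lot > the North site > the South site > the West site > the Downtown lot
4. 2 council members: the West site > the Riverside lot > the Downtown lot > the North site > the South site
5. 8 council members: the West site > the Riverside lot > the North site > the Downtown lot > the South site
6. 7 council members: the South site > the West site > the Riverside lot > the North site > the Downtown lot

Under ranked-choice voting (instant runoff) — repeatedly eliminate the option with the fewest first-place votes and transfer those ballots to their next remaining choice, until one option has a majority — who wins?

the West site

Round 1: the South site 7, the Downtown lot 4, the West site 10, the Riverside lot 5, the North site 1. Eliminate the North site.
Round 2: the South site 8, the Downtown lot 4, the West site 10, the Riverside lot 5. Eliminate the Downtown lot.
Round 3: the South site 8, the West site 10, the Riverside lot 9. Eliminate the South site.
Round 4: the West site 17, the Riverside lot 10. The West site has a majority.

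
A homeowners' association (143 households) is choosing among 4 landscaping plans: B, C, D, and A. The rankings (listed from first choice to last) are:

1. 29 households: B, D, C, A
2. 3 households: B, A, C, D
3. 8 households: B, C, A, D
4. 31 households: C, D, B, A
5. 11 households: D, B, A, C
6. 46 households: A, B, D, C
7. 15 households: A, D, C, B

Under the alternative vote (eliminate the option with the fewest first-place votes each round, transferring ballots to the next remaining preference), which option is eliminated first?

Round 1: B 40, C 31, D 11, A 61. Eliminate D.

D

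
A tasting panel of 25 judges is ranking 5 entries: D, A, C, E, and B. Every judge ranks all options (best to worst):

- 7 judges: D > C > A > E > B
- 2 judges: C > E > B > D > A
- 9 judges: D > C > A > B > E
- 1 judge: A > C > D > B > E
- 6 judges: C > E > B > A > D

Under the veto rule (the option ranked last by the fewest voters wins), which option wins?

Last-place votes: D 6, A 2, C 0, E 10, B 7.
C is ranked last by the fewest voters, so C wins.

C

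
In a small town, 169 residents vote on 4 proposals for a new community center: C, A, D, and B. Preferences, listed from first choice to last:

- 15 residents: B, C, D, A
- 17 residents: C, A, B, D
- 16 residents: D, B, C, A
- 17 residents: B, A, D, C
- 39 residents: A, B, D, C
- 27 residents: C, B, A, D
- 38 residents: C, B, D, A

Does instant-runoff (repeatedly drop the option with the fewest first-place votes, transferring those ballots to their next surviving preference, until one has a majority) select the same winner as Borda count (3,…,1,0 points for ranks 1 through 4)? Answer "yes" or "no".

yes

Instant-runoff — R1 C 82, A 39, D 16, B 32 (D out); R2 C 82, A 39, B 48 (A out); R3 C 82, B 87 (B winner). Winner: B.
Borda — scores: C 292, A 212, D 157, B 353. Winner: B.
The two methods agree.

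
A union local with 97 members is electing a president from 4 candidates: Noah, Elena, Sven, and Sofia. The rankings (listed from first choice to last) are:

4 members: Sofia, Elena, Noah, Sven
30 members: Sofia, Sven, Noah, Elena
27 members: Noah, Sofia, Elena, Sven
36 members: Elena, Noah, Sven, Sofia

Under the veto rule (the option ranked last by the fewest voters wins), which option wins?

Last-place votes: Noah 0, Elena 30, Sven 31, Sofia 36.
Noah is ranked last by the fewest voters, so Noah wins.

Noah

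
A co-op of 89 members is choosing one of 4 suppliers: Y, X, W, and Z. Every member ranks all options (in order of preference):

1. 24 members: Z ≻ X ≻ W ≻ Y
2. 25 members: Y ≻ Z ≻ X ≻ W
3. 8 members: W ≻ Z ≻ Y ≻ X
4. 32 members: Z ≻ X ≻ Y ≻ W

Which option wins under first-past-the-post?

Z

First-place votes: Y 25, X 0, W 8, Z 56.
Z has the most first-place votes.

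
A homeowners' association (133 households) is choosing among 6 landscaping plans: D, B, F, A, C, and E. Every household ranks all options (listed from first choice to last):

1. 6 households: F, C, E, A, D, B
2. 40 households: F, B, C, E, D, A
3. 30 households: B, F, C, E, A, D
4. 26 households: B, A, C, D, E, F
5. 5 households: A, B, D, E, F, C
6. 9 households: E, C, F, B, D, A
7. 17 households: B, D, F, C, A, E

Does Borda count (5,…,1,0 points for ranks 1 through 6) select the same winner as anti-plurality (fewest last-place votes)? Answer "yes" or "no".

no

Borda — scores: D 190, B 563, F 433, A 188, C 382, E 239. Winner: B.
Anti-plurality — last-place votes: D 30, B 6, F 26, A 49, C 5, E 17. Winner: C.
The two methods disagree.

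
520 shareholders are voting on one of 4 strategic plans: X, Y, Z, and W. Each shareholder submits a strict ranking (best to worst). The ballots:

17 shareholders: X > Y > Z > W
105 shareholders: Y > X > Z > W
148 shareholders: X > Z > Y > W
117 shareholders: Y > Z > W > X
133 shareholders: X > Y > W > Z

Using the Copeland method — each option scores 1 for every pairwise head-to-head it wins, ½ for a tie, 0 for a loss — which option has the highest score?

X: beats Y, Z, and W → score 3.
Y: beats Z and W; loses to X → score 2.
Z: beats W; loses to X and Y → score 1.
W: loses to X, Y, and Z → score 0.
X has the best pairwise record.

X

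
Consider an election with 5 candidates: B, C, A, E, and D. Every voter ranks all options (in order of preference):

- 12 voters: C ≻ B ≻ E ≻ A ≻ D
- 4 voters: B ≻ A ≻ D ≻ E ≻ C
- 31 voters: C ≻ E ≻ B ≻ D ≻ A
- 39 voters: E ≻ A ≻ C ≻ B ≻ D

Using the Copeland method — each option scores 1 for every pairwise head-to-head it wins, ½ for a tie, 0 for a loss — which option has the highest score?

B: beats A and D; loses to C and E → score 2.
C: beats B and D; ties A and E → score 3.
A: beats D; ties C; loses to B and E → score 1.5.
E: beats B, A, and D; ties C → score 3.5.
D: loses to B, C, A, and E → score 0.
E has the best pairwise record.

E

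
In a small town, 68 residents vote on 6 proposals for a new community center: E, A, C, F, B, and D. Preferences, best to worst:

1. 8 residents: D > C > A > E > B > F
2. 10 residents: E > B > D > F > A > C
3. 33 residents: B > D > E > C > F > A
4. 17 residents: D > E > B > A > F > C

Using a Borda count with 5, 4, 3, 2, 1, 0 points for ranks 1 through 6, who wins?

D

E: 8·2 + 10·5 + 33·3 + 17·4 = 233
A: 8·3 + 10·1 + 33·0 + 17·2 = 68
C: 8·4 + 10·0 + 33·2 + 17·0 = 98
F: 8·0 + 10·2 + 33·1 + 17·1 = 70
B: 8·1 + 10·4 + 33·5 + 17·3 = 264
D: 8·5 + 10·3 + 33·4 + 17·5 = 287
D has the highest Borda score (287).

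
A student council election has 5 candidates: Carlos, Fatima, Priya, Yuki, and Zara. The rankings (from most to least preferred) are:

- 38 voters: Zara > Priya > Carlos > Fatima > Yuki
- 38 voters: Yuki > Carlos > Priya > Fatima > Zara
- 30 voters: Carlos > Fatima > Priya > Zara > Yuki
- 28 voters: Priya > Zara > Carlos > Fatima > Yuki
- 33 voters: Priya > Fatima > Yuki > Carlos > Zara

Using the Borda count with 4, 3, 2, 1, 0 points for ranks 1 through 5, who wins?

Priya

Carlos: 38·2 + 38·3 + 30·4 + 28·2 + 33·1 = 399
Fatima: 38·1 + 38·1 + 30·3 + 28·1 + 33·3 = 293
Priya: 38·3 + 38·2 + 30·2 + 28·4 + 33·4 = 494
Yuki: 38·0 + 38·4 + 30·0 + 28·0 + 33·2 = 218
Zara: 38·4 + 38·0 + 30·1 + 28·3 + 33·0 = 266
Priya has the highest Borda score (494).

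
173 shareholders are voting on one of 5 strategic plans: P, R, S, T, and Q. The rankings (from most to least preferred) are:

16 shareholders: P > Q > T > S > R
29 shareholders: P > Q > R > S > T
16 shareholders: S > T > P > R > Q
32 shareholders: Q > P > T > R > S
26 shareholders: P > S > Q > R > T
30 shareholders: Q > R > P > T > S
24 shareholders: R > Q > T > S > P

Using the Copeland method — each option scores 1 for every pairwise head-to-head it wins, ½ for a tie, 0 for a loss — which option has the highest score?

P: beats R, S, T, and Q → score 4.
R: beats S and T; loses to P and Q → score 2.
S: loses to P, R, T, and Q → score 0.
T: beats S; loses to P, R, and Q → score 1.
Q: beats R, S, and T; loses to P → score 3.
P has the best pairwise record.

P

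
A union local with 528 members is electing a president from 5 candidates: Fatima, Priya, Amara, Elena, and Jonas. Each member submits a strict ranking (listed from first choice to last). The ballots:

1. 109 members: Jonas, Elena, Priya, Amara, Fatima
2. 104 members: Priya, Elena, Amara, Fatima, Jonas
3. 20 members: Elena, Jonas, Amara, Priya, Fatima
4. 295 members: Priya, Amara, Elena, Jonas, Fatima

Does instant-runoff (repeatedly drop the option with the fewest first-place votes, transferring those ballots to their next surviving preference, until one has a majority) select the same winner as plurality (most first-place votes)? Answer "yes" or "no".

Instant-runoff — R1 Fatima 0, Priya 399, Amara 0, Elena 20, Jonas 109 (Priya winner). Winner: Priya.
Plurality — first-place votes: Fatima 0, Priya 399, Amara 0, Elena 20, Jonas 109. Winner: Priya.
The two methods agree.

yes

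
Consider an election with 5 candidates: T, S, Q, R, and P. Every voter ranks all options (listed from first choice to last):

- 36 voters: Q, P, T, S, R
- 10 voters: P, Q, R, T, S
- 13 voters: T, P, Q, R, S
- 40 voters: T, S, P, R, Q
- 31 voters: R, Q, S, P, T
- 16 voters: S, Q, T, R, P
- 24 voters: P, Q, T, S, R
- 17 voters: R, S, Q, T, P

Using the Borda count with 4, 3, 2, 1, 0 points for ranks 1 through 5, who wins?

Q

T: 36·2 + 10·1 + 13·4 + 40·4 + 31·0 + 16·2 + 24·2 + 17·1 = 391
S: 36·1 + 10·0 + 13·0 + 40·3 + 31·2 + 16·4 + 24·1 + 17·3 = 357
Q: 36·4 + 10·3 + 13·2 + 40·0 + 31·3 + 16·3 + 24·3 + 17·2 = 447
R: 36·0 + 10·2 + 13·1 + 40·1 + 31·4 + 16·1 + 24·0 + 17·4 = 281
P: 36·3 + 10·4 + 13·3 + 40·2 + 31·1 + 16·0 + 24·4 + 17·0 = 394
Q has the highest Borda score (447).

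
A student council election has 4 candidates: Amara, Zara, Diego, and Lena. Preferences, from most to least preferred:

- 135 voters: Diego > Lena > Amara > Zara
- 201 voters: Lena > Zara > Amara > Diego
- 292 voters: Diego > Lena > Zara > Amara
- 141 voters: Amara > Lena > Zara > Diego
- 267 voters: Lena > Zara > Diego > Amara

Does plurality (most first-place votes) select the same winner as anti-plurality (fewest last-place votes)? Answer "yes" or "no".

Plurality — first-place votes: Amara 141, Zara 0, Diego 427, Lena 468. Winner: Lena.
Anti-plurality — last-place votes: Amara 559, Zara 135, Diego 342, Lena 0. Winner: Lena.
The two methods agree.

yes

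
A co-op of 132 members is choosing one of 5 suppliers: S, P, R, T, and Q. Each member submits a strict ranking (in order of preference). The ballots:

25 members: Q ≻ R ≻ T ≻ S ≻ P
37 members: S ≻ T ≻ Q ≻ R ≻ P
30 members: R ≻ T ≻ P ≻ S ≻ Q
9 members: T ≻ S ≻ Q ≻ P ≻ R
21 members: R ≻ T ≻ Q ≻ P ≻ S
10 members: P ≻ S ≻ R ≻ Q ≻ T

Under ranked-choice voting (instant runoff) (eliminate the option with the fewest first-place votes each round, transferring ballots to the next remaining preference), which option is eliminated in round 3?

Round 1: S 37, P 10, R 51, T 9, Q 25. Eliminate T.
Round 2: S 46, P 10, R 51, Q 25. Eliminate P.
Round 3: S 56, R 51, Q 25. Eliminate Q.

Q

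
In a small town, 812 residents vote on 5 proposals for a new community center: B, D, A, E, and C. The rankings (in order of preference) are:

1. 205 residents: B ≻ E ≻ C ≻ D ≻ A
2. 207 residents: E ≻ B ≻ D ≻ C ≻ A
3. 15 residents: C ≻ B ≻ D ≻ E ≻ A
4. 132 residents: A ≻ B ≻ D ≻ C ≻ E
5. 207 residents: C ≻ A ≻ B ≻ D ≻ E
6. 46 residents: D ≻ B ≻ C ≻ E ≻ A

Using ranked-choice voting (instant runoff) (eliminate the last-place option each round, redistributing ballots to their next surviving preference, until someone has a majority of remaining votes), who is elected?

B

Round 1: B 205, D 46, A 132, E 207, C 222. Eliminate D.
Round 2: B 251, A 132, E 207, C 222. Eliminate A.
Round 3: B 383, E 207, C 222. Eliminate E.
Round 4: B 590, C 222. B has a majority.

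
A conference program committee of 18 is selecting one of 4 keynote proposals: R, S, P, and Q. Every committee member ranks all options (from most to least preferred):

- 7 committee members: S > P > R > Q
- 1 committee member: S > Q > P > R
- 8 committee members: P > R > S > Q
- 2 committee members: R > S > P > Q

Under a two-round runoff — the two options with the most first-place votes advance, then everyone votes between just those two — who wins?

S

Round 1 first-place votes: R 2, S 8, P 8, Q 0.
S and P advance.
Runoff: S is preferred to P by 10 voters; P by 8.
S wins the runoff.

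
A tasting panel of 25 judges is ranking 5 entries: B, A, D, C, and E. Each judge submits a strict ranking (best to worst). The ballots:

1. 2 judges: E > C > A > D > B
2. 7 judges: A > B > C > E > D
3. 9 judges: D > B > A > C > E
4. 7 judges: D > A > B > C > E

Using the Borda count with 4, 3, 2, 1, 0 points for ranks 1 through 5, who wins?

A

B: 2·0 + 7·3 + 9·3 + 7·2 = 62
A: 2·2 + 7·4 + 9·2 + 7·3 = 71
D: 2·1 + 7·0 + 9·4 + 7·4 = 66
C: 2·3 + 7·2 + 9·1 + 7·1 = 36
E: 2·4 + 7·1 + 9·0 + 7·0 = 15
A has the highest Borda score (71).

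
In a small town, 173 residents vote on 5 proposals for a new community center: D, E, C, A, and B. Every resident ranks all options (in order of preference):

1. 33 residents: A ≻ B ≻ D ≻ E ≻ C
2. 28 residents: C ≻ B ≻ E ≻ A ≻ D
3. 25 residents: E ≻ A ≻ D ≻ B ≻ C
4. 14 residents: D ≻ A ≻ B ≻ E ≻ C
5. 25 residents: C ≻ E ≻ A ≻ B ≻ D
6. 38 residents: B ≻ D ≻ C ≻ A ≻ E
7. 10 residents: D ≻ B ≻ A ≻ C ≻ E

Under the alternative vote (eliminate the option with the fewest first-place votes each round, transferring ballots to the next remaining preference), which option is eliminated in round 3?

B

Round 1: D 24, E 25, C 53, A 33, B 38. Eliminate D.
Round 2: E 25, C 53, A 47, B 48. Eliminate E.
Round 3: C 53, A 72, B 48. Eliminate B.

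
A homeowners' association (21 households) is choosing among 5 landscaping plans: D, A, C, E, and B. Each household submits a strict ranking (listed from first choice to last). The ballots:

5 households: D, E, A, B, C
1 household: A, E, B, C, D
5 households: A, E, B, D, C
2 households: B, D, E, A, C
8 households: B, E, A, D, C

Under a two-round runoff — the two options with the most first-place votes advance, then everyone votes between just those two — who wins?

Round 1 first-place votes: D 5, A 6, C 0, E 0, B 10.
B and A advance.
Runoff: B is preferred to A by 10 voters; A by 11.
A wins the runoff.

A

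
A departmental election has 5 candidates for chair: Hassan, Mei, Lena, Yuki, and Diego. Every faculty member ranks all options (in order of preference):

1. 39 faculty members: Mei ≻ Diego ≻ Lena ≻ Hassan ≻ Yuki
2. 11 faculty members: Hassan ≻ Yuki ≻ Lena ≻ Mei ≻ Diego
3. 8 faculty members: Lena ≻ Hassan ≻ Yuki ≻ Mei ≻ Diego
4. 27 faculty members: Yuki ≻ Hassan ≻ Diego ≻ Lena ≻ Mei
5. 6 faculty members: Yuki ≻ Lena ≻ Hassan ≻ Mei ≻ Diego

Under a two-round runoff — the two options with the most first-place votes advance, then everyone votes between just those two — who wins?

Yuki

Round 1 first-place votes: Hassan 11, Mei 39, Lena 8, Yuki 33, Diego 0.
Mei and Yuki advance.
Runoff: Mei is preferred to Yuki by 39 voters; Yuki by 52.
Yuki wins the runoff.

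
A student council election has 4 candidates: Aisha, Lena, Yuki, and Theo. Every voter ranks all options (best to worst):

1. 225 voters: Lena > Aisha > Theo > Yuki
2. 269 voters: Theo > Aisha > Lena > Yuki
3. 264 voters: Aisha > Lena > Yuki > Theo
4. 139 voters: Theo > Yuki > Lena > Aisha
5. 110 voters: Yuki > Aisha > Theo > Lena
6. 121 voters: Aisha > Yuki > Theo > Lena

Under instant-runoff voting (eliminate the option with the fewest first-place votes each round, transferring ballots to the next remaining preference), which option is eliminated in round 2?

Round 1: Aisha 385, Lena 225, Yuki 110, Theo 408. Eliminate Yuki.
Round 2: Aisha 495, Lena 225, Theo 408. Eliminate Lena.

Lena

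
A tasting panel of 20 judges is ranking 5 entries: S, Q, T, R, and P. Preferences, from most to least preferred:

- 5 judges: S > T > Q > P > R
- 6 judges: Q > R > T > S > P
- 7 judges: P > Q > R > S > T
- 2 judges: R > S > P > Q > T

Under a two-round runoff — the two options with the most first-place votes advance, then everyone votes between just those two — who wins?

Round 1 first-place votes: S 5, Q 6, T 0, R 2, P 7.
P and Q advance.
Runoff: P is preferred to Q by 9 voters; Q by 11.
Q wins the runoff.

Q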